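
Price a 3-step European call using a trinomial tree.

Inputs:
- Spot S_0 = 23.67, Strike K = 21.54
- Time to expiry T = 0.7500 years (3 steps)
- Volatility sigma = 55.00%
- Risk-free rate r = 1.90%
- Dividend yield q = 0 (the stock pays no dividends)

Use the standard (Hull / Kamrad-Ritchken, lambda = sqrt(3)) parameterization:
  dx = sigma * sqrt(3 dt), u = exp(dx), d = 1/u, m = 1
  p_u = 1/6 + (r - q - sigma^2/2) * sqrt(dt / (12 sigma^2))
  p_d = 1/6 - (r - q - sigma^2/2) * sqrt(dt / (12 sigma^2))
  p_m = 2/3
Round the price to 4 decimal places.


dt = T/N = 0.250000; dx = sigma*sqrt(3*dt) = 0.476314
u = exp(dx) = 1.610128; d = 1/u = 0.621068
p_u = 0.131960, p_m = 0.666667, p_d = 0.201373
Discount per step: exp(-r*dt) = 0.995261
Stock lattice S(k, j) with j the centered position index:
  k=0: S(0,+0) = 23.6700
  k=1: S(1,-1) = 14.7007; S(1,+0) = 23.6700; S(1,+1) = 38.1117
  k=2: S(2,-2) = 9.1301; S(2,-1) = 14.7007; S(2,+0) = 23.6700; S(2,+1) = 38.1117; S(2,+2) = 61.3648
  k=3: S(3,-3) = 5.6704; S(3,-2) = 9.1301; S(3,-1) = 14.7007; S(3,+0) = 23.6700; S(3,+1) = 38.1117; S(3,+2) = 61.3648; S(3,+3) = 98.8052
Terminal payoffs V(N, j) = max(S_T - K, 0):
  V(3,-3) = 0.000000; V(3,-2) = 0.000000; V(3,-1) = 0.000000; V(3,+0) = 2.130000; V(3,+1) = 16.571741; V(3,+2) = 39.824799; V(3,+3) = 77.265210
Backward induction: V(k, j) = exp(-r*dt) * [p_u * V(k+1, j+1) + p_m * V(k+1, j) + p_d * V(k+1, j-1)]
  V(2,-2) = exp(-r*dt) * [p_u*0.000000 + p_m*0.000000 + p_d*0.000000] = 0.000000
  V(2,-1) = exp(-r*dt) * [p_u*2.130000 + p_m*0.000000 + p_d*0.000000] = 0.279743
  V(2,+0) = exp(-r*dt) * [p_u*16.571741 + p_m*2.130000 + p_d*0.000000] = 3.589716
  V(2,+1) = exp(-r*dt) * [p_u*39.824799 + p_m*16.571741 + p_d*2.130000] = 16.652746
  V(2,+2) = exp(-r*dt) * [p_u*77.265210 + p_m*39.824799 + p_d*16.571741] = 39.892950
  V(1,-1) = exp(-r*dt) * [p_u*3.589716 + p_m*0.279743 + p_d*0.000000] = 0.657066
  V(1,+0) = exp(-r*dt) * [p_u*16.652746 + p_m*3.589716 + p_d*0.279743] = 4.624953
  V(1,+1) = exp(-r*dt) * [p_u*39.892950 + p_m*16.652746 + p_d*3.589716] = 17.007999
  V(0,+0) = exp(-r*dt) * [p_u*17.007999 + p_m*4.624953 + p_d*0.657066] = 5.434120

Answer: Price = V(0,0) = 5.4341


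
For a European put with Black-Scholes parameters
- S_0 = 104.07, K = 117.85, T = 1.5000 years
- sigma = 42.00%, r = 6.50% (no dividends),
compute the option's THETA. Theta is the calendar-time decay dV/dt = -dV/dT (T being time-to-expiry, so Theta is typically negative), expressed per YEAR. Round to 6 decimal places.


Answer: Theta = -2.652323

Derivation:
d1 = 0.2050011408; d2 = -0.3093917051
phi(d1) = 0.3906468723; exp(-qT) = 1.0000000000; exp(-rT) = 0.9071023416
Theta = -S*exp(-qT)*phi(d1)*sigma/(2*sqrt(T)) + r*K*exp(-rT)*N(-d2) - q*S*exp(-qT)*N(-d1)
N(-d1) = 0.4187856168; N(-d2) = 0.6214882103; sqrt(T) = 1.2247448714
Term 1 = -104.0700 * 1.0000000000 * 0.3906468723 * 0.4200 / (2 * 1.2247448714) = -6.9708152281
Term 2 = 0.0650 * 117.8500 * 0.9071023416 * 0.6214882103 = 4.3184920654
Term 3 = 0 (no dividend yield, q = 0)
Theta = -6.9708152281 + (4.3184920654) + (0.0000000000) = -2.652323


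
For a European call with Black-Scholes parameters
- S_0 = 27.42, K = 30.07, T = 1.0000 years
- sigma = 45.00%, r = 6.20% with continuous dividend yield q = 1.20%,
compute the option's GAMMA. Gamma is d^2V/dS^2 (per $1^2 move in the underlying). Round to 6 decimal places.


d1 = 0.1310992825; d2 = -0.3189007175
phi(d1) = 0.3955286541; exp(-qT) = 0.9880717129; exp(-rT) = 0.9398828868
Gamma = exp(-qT) * phi(d1) / (S * sigma * sqrt(T)) = 0.9880717129 * 0.3955286541 / (27.4200 * 0.4500 * 1.0000000000) = 0.031673

Answer: Gamma = 0.031673


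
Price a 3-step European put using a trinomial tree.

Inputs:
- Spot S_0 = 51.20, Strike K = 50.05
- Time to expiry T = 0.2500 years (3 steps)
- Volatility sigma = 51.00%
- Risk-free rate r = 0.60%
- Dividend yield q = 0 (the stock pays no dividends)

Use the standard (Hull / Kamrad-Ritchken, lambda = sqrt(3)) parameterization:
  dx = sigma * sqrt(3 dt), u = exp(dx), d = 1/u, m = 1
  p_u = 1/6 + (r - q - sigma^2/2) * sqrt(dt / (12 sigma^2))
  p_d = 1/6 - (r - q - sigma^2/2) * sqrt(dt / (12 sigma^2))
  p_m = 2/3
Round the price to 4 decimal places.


Answer: Price = V(0,0) = 4.2591

Derivation:
dt = T/N = 0.083333; dx = sigma*sqrt(3*dt) = 0.255000
u = exp(dx) = 1.290462; d = 1/u = 0.774916
p_u = 0.146397, p_m = 0.666667, p_d = 0.186936
Discount per step: exp(-r*dt) = 0.999500
Stock lattice S(k, j) with j the centered position index:
  k=0: S(0,+0) = 51.2000
  k=1: S(1,-1) = 39.6757; S(1,+0) = 51.2000; S(1,+1) = 66.0716
  k=2: S(2,-2) = 30.7454; S(2,-1) = 39.6757; S(2,+0) = 51.2000; S(2,+1) = 66.0716; S(2,+2) = 85.2629
  k=3: S(3,-3) = 23.8251; S(3,-2) = 30.7454; S(3,-1) = 39.6757; S(3,+0) = 51.2000; S(3,+1) = 66.0716; S(3,+2) = 85.2629; S(3,+3) = 110.0285
Terminal payoffs V(N, j) = max(K - S_T, 0):
  V(3,-3) = 26.224903; V(3,-2) = 19.304626; V(3,-1) = 10.374275; V(3,+0) = 0.000000; V(3,+1) = 0.000000; V(3,+2) = 0.000000; V(3,+3) = 0.000000
Backward induction: V(k, j) = exp(-r*dt) * [p_u * V(k+1, j+1) + p_m * V(k+1, j) + p_d * V(k+1, j-1)]
  V(2,-2) = exp(-r*dt) * [p_u*10.374275 + p_m*19.304626 + p_d*26.224903] = 19.281257
  V(2,-1) = exp(-r*dt) * [p_u*0.000000 + p_m*10.374275 + p_d*19.304626] = 10.519657
  V(2,+0) = exp(-r*dt) * [p_u*0.000000 + p_m*0.000000 + p_d*10.374275] = 1.938359
  V(2,+1) = exp(-r*dt) * [p_u*0.000000 + p_m*0.000000 + p_d*0.000000] = 0.000000
  V(2,+2) = exp(-r*dt) * [p_u*0.000000 + p_m*0.000000 + p_d*0.000000] = 0.000000
  V(1,-1) = exp(-r*dt) * [p_u*1.938359 + p_m*10.519657 + p_d*19.281257] = 10.895792
  V(1,+0) = exp(-r*dt) * [p_u*0.000000 + p_m*1.938359 + p_d*10.519657] = 3.257116
  V(1,+1) = exp(-r*dt) * [p_u*0.000000 + p_m*0.000000 + p_d*1.938359] = 0.362168
  V(0,+0) = exp(-r*dt) * [p_u*0.362168 + p_m*3.257116 + p_d*10.895792] = 4.259120


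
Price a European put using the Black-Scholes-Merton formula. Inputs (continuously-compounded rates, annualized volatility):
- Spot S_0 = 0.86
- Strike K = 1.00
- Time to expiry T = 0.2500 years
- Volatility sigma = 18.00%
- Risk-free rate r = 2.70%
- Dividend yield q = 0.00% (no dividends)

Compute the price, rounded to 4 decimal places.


d1 = (ln(S/K) + (r - q + 0.5*sigma^2) * T) / (sigma * sqrt(T)) = -1.55580989
d2 = d1 - sigma * sqrt(T) = -1.64580989
exp(-rT) = 0.99327273; exp(-qT) = 1.00000000
P = K * exp(-rT) * N(-d2) - S_0 * exp(-qT) * N(-d1)
N(-d1) = 0.94012335; N(-d2) = 0.95009855
P = 1.0000 * 0.99327273 * 0.95009855 - 0.8600 * 1.00000000 * 0.94012335 = 0.1352

Answer: Price = 0.1352


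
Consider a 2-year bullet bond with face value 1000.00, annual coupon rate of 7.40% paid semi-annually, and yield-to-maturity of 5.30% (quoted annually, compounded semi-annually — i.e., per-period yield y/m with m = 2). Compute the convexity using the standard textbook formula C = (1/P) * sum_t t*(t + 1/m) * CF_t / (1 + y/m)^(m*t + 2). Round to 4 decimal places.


Answer: Convexity = 4.4224

Derivation:
Coupon per period c = face * coupon_rate / m = 37.000000
Periods per year m = 2; per-period yield y/m = 0.026500
Number of cashflows N = 4
Cashflows (t years, CF_t, discount factor 1/(1+y/m)^(m*t), PV):
  t = 0.5000: CF_t = 37.000000, DF = 0.974184, PV = 36.044812
  t = 1.0000: CF_t = 37.000000, DF = 0.949035, PV = 35.114284
  t = 1.5000: CF_t = 37.000000, DF = 0.924535, PV = 34.207778
  t = 2.0000: CF_t = 1037.000000, DF = 0.900667, PV = 933.991538
Price P = sum_t PV_t = 1039.358412
Convexity numerator sum_t t*(t + 1/m) * CF_t / (1+y/m)^(m*t + 2):
  t = 0.5000: term = 17.103889
  t = 1.0000: term = 49.987011
  t = 1.5000: term = 97.393105
  t = 2.0000: term = 4431.951901
Convexity = (1/P) * sum = 4596.435906 / 1039.358412 = 4.422378


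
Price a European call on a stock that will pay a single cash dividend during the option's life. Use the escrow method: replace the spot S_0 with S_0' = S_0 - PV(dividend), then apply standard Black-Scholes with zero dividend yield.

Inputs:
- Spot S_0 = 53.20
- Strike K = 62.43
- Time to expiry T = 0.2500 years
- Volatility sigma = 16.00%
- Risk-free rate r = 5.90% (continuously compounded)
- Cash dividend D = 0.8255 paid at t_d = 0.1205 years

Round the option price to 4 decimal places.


PV(D) = D * exp(-r * t_d) = 0.8255 * 0.99291571 = 0.81965192
S_0' = S_0 - PV(D) = 53.2000 - 0.81965192 = 52.38034808
d1 = (ln(S_0'/K) + (r + sigma^2/2)*T) / (sigma*sqrt(T)) = -1.96955556
d2 = d1 - sigma*sqrt(T) = -2.04955556
exp(-rT) = 0.98535825
N(d1) = 0.02444466; N(d2) = 0.02020391
C = S_0' * N(d1) - K * exp(-rT) * N(d2) = 52.38034808 * 0.02444466 - 62.4300 * 0.98535825 * 0.02020391 = 0.0376

Answer: Price = 0.0376


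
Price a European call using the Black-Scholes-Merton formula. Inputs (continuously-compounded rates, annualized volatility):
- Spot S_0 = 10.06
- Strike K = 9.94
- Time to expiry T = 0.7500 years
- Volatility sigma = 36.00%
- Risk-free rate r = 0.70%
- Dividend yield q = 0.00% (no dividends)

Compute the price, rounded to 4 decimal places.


Answer: Price = 1.3234

Derivation:
d1 = (ln(S/K) + (r - q + 0.5*sigma^2) * T) / (sigma * sqrt(T)) = 0.21121444
d2 = d1 - sigma * sqrt(T) = -0.10055471
exp(-rT) = 0.99476376; exp(-qT) = 1.00000000
C = S_0 * exp(-qT) * N(d1) - K * exp(-rT) * N(d2)
N(d1) = 0.58364003; N(d2) = 0.45995198
C = 10.0600 * 1.00000000 * 0.58364003 - 9.9400 * 0.99476376 * 0.45995198 = 1.3234


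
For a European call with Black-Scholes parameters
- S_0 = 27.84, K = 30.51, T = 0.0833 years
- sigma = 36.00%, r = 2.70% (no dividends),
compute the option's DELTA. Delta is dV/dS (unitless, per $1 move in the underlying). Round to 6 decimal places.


Answer: Delta = 0.209599

Derivation:
d1 = -0.8078142077; d2 = -0.9117164694
phi(d1) = 0.2878774442; exp(-qT) = 1.0000000000; exp(-rT) = 0.9977534273
N(d1) = 0.2095987725
Delta = exp(-qT) * N(d1) = 1.0000000000 * 0.2095987725 = 0.209599


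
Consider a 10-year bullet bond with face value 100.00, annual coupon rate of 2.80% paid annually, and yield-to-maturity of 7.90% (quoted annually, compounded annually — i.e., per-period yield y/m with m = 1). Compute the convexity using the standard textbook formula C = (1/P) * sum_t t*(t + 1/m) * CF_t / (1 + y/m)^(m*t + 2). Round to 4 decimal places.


Answer: Convexity = 76.3740

Derivation:
Coupon per period c = face * coupon_rate / m = 2.800000
Periods per year m = 1; per-period yield y/m = 0.079000
Number of cashflows N = 10
Cashflows (t years, CF_t, discount factor 1/(1+y/m)^(m*t), PV):
  t = 1.0000: CF_t = 2.800000, DF = 0.926784, PV = 2.594995
  t = 2.0000: CF_t = 2.800000, DF = 0.858929, PV = 2.405000
  t = 3.0000: CF_t = 2.800000, DF = 0.796041, PV = 2.228916
  t = 4.0000: CF_t = 2.800000, DF = 0.737758, PV = 2.065724
  t = 5.0000: CF_t = 2.800000, DF = 0.683743, PV = 1.914480
  t = 6.0000: CF_t = 2.800000, DF = 0.633682, PV = 1.774309
  t = 7.0000: CF_t = 2.800000, DF = 0.587286, PV = 1.644402
  t = 8.0000: CF_t = 2.800000, DF = 0.544288, PV = 1.524005
  t = 9.0000: CF_t = 2.800000, DF = 0.504437, PV = 1.412424
  t = 10.0000: CF_t = 102.800000, DF = 0.467504, PV = 48.059436
Price P = sum_t PV_t = 65.623691
Convexity numerator sum_t t*(t + 1/m) * CF_t / (1+y/m)^(m*t + 2):
  t = 1.0000: term = 4.457832
  t = 2.0000: term = 12.394343
  t = 3.0000: term = 22.973759
  t = 4.0000: term = 35.486189
  t = 5.0000: term = 49.332051
  t = 6.0000: term = 64.008222
  t = 7.0000: term = 79.095733
  t = 8.0000: term = 94.248855
  t = 9.0000: term = 109.185420
  t = 10.0000: term = 4540.759117
Convexity = (1/P) * sum = 5011.941521 / 65.623691 = 76.373965


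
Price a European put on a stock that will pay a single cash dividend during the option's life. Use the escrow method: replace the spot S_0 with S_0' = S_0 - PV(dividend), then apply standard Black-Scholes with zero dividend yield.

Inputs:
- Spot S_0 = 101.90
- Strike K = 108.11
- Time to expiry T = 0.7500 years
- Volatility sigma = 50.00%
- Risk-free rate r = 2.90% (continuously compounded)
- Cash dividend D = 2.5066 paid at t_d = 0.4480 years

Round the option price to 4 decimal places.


PV(D) = D * exp(-r * t_d) = 2.5066 * 0.98709203 = 2.47424489
S_0' = S_0 - PV(D) = 101.9000 - 2.47424489 = 99.42575511
d1 = (ln(S_0'/K) + (r + sigma^2/2)*T) / (sigma*sqrt(T)) = 0.07335110
d2 = d1 - sigma*sqrt(T) = -0.35966160
exp(-rT) = 0.97848483
N(-d1) = 0.47076336; N(-d2) = 0.64044989
P = K * exp(-rT) * N(-d2) - S_0' * N(-d1) = 108.1100 * 0.97848483 * 0.64044989 - 99.42575511 * 0.47076336 = 20.9433

Answer: Price = 20.9433


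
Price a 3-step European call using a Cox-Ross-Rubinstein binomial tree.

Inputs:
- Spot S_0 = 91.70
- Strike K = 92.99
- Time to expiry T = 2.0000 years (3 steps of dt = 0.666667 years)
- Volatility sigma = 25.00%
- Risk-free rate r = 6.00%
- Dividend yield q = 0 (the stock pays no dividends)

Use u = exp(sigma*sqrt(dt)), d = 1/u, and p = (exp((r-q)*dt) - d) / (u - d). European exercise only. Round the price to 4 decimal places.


Answer: Price = V(0,0) = 18.1825

Derivation:
dt = T/N = 0.666667
u = exp(sigma*sqrt(dt)) = 1.226450; d = 1/u = 0.815361
p = (exp((r-q)*dt) - d) / (u - d) = 0.548420
Discount per step: exp(-r*dt) = 0.960789
Stock lattice S(k, i) with i counting down-moves:
  k=0: S(0,0) = 91.7000
  k=1: S(1,0) = 112.4655; S(1,1) = 74.7686
  k=2: S(2,0) = 137.9334; S(2,1) = 91.7000; S(2,2) = 60.9634
  k=3: S(3,0) = 169.1684; S(3,1) = 112.4655; S(3,2) = 74.7686; S(3,3) = 49.7072
Terminal payoffs V(N, i) = max(S_T - K, 0):
  V(3,0) = 76.178425; V(3,1) = 19.475502; V(3,2) = 0.000000; V(3,3) = 0.000000
Backward induction: V(k, i) = exp(-r*dt) * [p * V(k+1, i) + (1-p) * V(k+1, i+1)].
  V(2,0) = exp(-r*dt) * [p*76.178425 + (1-p)*19.475502] = 48.589550
  V(2,1) = exp(-r*dt) * [p*19.475502 + (1-p)*0.000000] = 10.261959
  V(2,2) = exp(-r*dt) * [p*0.000000 + (1-p)*0.000000] = 0.000000
  V(1,0) = exp(-r*dt) * [p*48.589550 + (1-p)*10.261959] = 30.055014
  V(1,1) = exp(-r*dt) * [p*10.261959 + (1-p)*0.000000] = 5.407193
  V(0,0) = exp(-r*dt) * [p*30.055014 + (1-p)*5.407193] = 18.182512


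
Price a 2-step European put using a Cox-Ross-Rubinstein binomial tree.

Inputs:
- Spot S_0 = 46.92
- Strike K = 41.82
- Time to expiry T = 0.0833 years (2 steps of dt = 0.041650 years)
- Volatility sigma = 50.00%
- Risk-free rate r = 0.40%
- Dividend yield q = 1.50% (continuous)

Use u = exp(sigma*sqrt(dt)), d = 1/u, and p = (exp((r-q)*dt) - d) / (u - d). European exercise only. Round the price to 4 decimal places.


Answer: Price = V(0,0) = 0.9916

Derivation:
dt = T/N = 0.041650
u = exp(sigma*sqrt(dt)) = 1.107430; d = 1/u = 0.902992
p = (exp((r-q)*dt) - d) / (u - d) = 0.472271
Discount per step: exp(-r*dt) = 0.999833
Stock lattice S(k, i) with i counting down-moves:
  k=0: S(0,0) = 46.9200
  k=1: S(1,0) = 51.9606; S(1,1) = 42.3684
  k=2: S(2,0) = 57.5427; S(2,1) = 46.9200; S(2,2) = 38.2583
Terminal payoffs V(N, i) = max(K - S_T, 0):
  V(2,0) = 0.000000; V(2,1) = 0.000000; V(2,2) = 3.561693
Backward induction: V(k, i) = exp(-r*dt) * [p * V(k+1, i) + (1-p) * V(k+1, i+1)].
  V(1,0) = exp(-r*dt) * [p*0.000000 + (1-p)*0.000000] = 0.000000
  V(1,1) = exp(-r*dt) * [p*0.000000 + (1-p)*3.561693] = 1.879295
  V(0,0) = exp(-r*dt) * [p*0.000000 + (1-p)*1.879295] = 0.991593


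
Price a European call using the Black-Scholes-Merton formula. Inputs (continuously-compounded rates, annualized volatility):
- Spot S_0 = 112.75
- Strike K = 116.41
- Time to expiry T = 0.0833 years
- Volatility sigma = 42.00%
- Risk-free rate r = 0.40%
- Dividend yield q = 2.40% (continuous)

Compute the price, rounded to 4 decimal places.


d1 = (ln(S/K) + (r - q + 0.5*sigma^2) * T) / (sigma * sqrt(T)) = -0.21666849
d2 = d1 - sigma * sqrt(T) = -0.33788780
exp(-rT) = 0.99966686; exp(-qT) = 0.99800280
C = S_0 * exp(-qT) * N(d1) - K * exp(-rT) * N(d2)
N(d1) = 0.41423335; N(d2) = 0.36772387
C = 112.7500 * 0.99800280 * 0.41423335 - 116.4100 * 0.99966686 * 0.36772387 = 3.8191

Answer: Price = 3.8191


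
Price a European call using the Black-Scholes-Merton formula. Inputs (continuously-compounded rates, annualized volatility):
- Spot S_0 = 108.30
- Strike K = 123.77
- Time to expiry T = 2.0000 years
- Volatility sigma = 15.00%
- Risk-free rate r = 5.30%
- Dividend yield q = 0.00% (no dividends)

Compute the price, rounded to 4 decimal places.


d1 = (ln(S/K) + (r - q + 0.5*sigma^2) * T) / (sigma * sqrt(T)) = -0.02366380
d2 = d1 - sigma * sqrt(T) = -0.23579584
exp(-rT) = 0.89942465; exp(-qT) = 1.00000000
C = S_0 * exp(-qT) * N(d1) - K * exp(-rT) * N(d2)
N(d1) = 0.49056039; N(d2) = 0.40679555
C = 108.3000 * 1.00000000 * 0.49056039 - 123.7700 * 0.89942465 * 0.40679555 = 7.8425

Answer: Price = 7.8425


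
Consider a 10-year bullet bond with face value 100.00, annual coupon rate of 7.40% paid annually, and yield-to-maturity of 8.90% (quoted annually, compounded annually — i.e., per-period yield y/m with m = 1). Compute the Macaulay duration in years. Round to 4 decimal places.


Answer: Macaulay duration = 7.2568 years

Derivation:
Coupon per period c = face * coupon_rate / m = 7.400000
Periods per year m = 1; per-period yield y/m = 0.089000
Number of cashflows N = 10
Cashflows (t years, CF_t, discount factor 1/(1+y/m)^(m*t), PV):
  t = 1.0000: CF_t = 7.400000, DF = 0.918274, PV = 6.795225
  t = 2.0000: CF_t = 7.400000, DF = 0.843226, PV = 6.239876
  t = 3.0000: CF_t = 7.400000, DF = 0.774313, PV = 5.729914
  t = 4.0000: CF_t = 7.400000, DF = 0.711031, PV = 5.261629
  t = 5.0000: CF_t = 7.400000, DF = 0.652921, PV = 4.831615
  t = 6.0000: CF_t = 7.400000, DF = 0.599560, PV = 4.436745
  t = 7.0000: CF_t = 7.400000, DF = 0.550560, PV = 4.074146
  t = 8.0000: CF_t = 7.400000, DF = 0.505565, PV = 3.741181
  t = 9.0000: CF_t = 7.400000, DF = 0.464247, PV = 3.435428
  t = 10.0000: CF_t = 107.400000, DF = 0.426306, PV = 45.785239
Price P = sum_t PV_t = 90.330996
Macaulay numerator sum_t t * PV_t:
  t * PV_t at t = 1.0000: 6.795225
  t * PV_t at t = 2.0000: 12.479752
  t * PV_t at t = 3.0000: 17.189741
  t * PV_t at t = 4.0000: 21.046515
  t * PV_t at t = 5.0000: 24.158075
  t * PV_t at t = 6.0000: 26.620468
  t * PV_t at t = 7.0000: 28.519020
  t * PV_t at t = 8.0000: 29.929445
  t * PV_t at t = 9.0000: 30.918849
  t * PV_t at t = 10.0000: 457.852388
Macaulay duration D = (sum_t t * PV_t) / P = 655.509479 / 90.330996 = 7.256750


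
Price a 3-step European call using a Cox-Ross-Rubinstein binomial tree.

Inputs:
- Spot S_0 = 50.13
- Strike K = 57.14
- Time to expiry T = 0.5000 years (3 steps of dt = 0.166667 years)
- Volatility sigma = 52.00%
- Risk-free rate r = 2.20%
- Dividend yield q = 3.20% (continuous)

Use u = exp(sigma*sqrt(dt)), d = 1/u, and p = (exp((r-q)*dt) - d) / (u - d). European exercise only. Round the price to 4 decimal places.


Answer: Price = V(0,0) = 4.8139

Derivation:
dt = T/N = 0.166667
u = exp(sigma*sqrt(dt)) = 1.236505; d = 1/u = 0.808731
p = (exp((r-q)*dt) - d) / (u - d) = 0.443233
Discount per step: exp(-r*dt) = 0.996340
Stock lattice S(k, i) with i counting down-moves:
  k=0: S(0,0) = 50.1300
  k=1: S(1,0) = 61.9860; S(1,1) = 40.5417
  k=2: S(2,0) = 76.6460; S(2,1) = 50.1300; S(2,2) = 32.7873
  k=3: S(3,0) = 94.7732; S(3,1) = 61.9860; S(3,2) = 40.5417; S(3,3) = 26.5161
Terminal payoffs V(N, i) = max(S_T - K, 0):
  V(3,0) = 37.633228; V(3,1) = 4.846012; V(3,2) = 0.000000; V(3,3) = 0.000000
Backward induction: V(k, i) = exp(-r*dt) * [p * V(k+1, i) + (1-p) * V(k+1, i+1)].
  V(2,0) = exp(-r*dt) * [p*37.633228 + (1-p)*4.846012] = 19.307472
  V(2,1) = exp(-r*dt) * [p*4.846012 + (1-p)*0.000000] = 2.140052
  V(2,2) = exp(-r*dt) * [p*0.000000 + (1-p)*0.000000] = 0.000000
  V(1,0) = exp(-r*dt) * [p*19.307472 + (1-p)*2.140052] = 9.713542
  V(1,1) = exp(-r*dt) * [p*2.140052 + (1-p)*0.000000] = 0.945071
  V(0,0) = exp(-r*dt) * [p*9.713542 + (1-p)*0.945071] = 4.813866


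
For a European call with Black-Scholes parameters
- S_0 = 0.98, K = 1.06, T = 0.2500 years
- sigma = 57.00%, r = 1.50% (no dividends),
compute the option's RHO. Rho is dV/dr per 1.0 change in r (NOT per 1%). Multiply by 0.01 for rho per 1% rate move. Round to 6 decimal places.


d1 = -0.1196811068; d2 = -0.4046811068
phi(d1) = 0.3960953488; exp(-qT) = 1.0000000000; exp(-rT) = 0.9962570225
N(d2) = 0.3428559658
Rho = K*T*exp(-rT)*N(d2) = 1.0600 * 0.2500 * 0.9962570225 * 0.3428559658 = 0.090517

Answer: Rho = 0.090517


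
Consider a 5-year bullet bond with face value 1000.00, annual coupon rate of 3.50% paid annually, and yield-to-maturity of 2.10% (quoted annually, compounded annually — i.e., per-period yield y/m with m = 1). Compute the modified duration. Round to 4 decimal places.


Coupon per period c = face * coupon_rate / m = 35.000000
Periods per year m = 1; per-period yield y/m = 0.021000
Number of cashflows N = 5
Cashflows (t years, CF_t, discount factor 1/(1+y/m)^(m*t), PV):
  t = 1.0000: CF_t = 35.000000, DF = 0.979432, PV = 34.280118
  t = 2.0000: CF_t = 35.000000, DF = 0.959287, PV = 33.575042
  t = 3.0000: CF_t = 35.000000, DF = 0.939556, PV = 32.884468
  t = 4.0000: CF_t = 35.000000, DF = 0.920231, PV = 32.208098
  t = 5.0000: CF_t = 1035.000000, DF = 0.901304, PV = 932.849621
Price P = sum_t PV_t = 1065.797346
First compute Macaulay numerator sum_t t * PV_t:
  t * PV_t at t = 1.0000: 34.280118
  t * PV_t at t = 2.0000: 67.150083
  t * PV_t at t = 3.0000: 98.653403
  t * PV_t at t = 4.0000: 128.832391
  t * PV_t at t = 5.0000: 4664.248104
Macaulay duration D = 4993.164100 / 1065.797346 = 4.684909
Modified duration = D / (1 + y/m) = 4.684909 / (1 + 0.021000) = 4.588550

Answer: Modified duration = 4.5885


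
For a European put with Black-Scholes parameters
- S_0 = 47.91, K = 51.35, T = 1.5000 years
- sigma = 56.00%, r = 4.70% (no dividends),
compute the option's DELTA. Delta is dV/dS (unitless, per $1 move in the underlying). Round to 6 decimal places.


Answer: Delta = -0.365190

Derivation:
d1 = 0.3446188789; d2 = -0.3412382491
phi(d1) = 0.3759422946; exp(-qT) = 1.0000000000; exp(-rT) = 0.9319277395
N(-d1) = 0.3651904555
Delta = -exp(-qT) * N(-d1) = -1.0000000000 * 0.3651904555 = -0.365190


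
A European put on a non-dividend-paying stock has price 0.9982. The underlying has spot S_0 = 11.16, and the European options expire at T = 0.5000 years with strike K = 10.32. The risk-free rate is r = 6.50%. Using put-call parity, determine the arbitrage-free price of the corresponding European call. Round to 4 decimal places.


Answer: Call price = 2.1682

Derivation:
Put-call parity: C - P = S_0 * exp(-qT) - K * exp(-rT).
S_0 * exp(-qT) = 11.1600 * 1.00000000 = 11.16000000
K * exp(-rT) = 10.3200 * 0.96802245 = 9.98999168
C = P + S*exp(-qT) - K*exp(-rT)
C = 0.9982 + 11.16000000 - 9.98999168 = 2.1682


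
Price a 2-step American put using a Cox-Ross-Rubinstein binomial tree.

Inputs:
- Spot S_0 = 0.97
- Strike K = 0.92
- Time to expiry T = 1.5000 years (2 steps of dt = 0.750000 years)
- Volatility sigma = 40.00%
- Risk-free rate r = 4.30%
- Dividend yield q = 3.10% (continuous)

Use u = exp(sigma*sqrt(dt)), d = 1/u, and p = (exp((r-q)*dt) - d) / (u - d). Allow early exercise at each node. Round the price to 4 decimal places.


Answer: Price = V(0,0) = 0.1338

Derivation:
dt = T/N = 0.750000
u = exp(sigma*sqrt(dt)) = 1.413982; d = 1/u = 0.707222
p = (exp((r-q)*dt) - d) / (u - d) = 0.427045
Discount per step: exp(-r*dt) = 0.968264
Stock lattice S(k, i) with i counting down-moves:
  k=0: S(0,0) = 0.9700
  k=1: S(1,0) = 1.3716; S(1,1) = 0.6860
  k=2: S(2,0) = 1.9394; S(2,1) = 0.9700; S(2,2) = 0.4852
Terminal payoffs V(N, i) = max(K - S_T, 0):
  V(2,0) = 0.000000; V(2,1) = 0.000000; V(2,2) = 0.434841
Backward induction: V(k, i) = exp(-r*dt) * [p * V(k+1, i) + (1-p) * V(k+1, i+1)]; then take max(V_cont, immediate exercise) for American.
  V(1,0) = exp(-r*dt) * [p*0.000000 + (1-p)*0.000000] = 0.000000; exercise = 0.000000; V(1,0) = max -> 0.000000
  V(1,1) = exp(-r*dt) * [p*0.000000 + (1-p)*0.434841] = 0.241238; exercise = 0.233994; V(1,1) = max -> 0.241238
  V(0,0) = exp(-r*dt) * [p*0.000000 + (1-p)*0.241238] = 0.133832; exercise = 0.000000; V(0,0) = max -> 0.133832


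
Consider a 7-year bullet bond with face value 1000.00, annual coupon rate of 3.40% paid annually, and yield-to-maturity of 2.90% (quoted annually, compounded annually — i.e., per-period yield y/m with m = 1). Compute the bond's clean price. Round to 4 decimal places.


Answer: Price = 1031.2692

Derivation:
Coupon per period c = face * coupon_rate / m = 34.000000
Periods per year m = 1; per-period yield y/m = 0.029000
Number of cashflows N = 7
Cashflows (t years, CF_t, discount factor 1/(1+y/m)^(m*t), PV):
  t = 1.0000: CF_t = 34.000000, DF = 0.971817, PV = 33.041788
  t = 2.0000: CF_t = 34.000000, DF = 0.944429, PV = 32.110581
  t = 3.0000: CF_t = 34.000000, DF = 0.917812, PV = 31.205618
  t = 4.0000: CF_t = 34.000000, DF = 0.891946, PV = 30.326160
  t = 5.0000: CF_t = 34.000000, DF = 0.866808, PV = 29.471487
  t = 6.0000: CF_t = 34.000000, DF = 0.842379, PV = 28.640900
  t = 7.0000: CF_t = 1034.000000, DF = 0.818639, PV = 846.472621
Price P = sum_t PV_t = 1031.269155


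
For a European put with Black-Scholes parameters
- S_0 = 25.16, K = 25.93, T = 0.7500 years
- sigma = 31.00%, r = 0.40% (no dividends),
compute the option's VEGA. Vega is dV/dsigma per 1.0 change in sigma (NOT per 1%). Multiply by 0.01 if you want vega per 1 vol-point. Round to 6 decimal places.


d1 = 0.0331225189; d2 = -0.2353453562
phi(d1) = 0.3987235004; exp(-qT) = 1.0000000000; exp(-rT) = 0.9970044955
Vega = S * exp(-qT) * phi(d1) * sqrt(T) = 25.1600 * 1.0000000000 * 0.3987235004 * 0.8660254038 = 8.687866

Answer: Vega = 8.687866


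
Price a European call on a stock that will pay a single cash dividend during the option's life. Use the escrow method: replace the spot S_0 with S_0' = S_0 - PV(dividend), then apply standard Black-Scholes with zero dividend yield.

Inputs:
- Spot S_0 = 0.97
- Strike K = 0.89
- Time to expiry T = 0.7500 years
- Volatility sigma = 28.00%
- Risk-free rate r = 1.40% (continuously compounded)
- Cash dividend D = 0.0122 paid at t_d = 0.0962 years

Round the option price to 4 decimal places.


PV(D) = D * exp(-r * t_d) = 0.0122 * 0.99865411 = 0.01218358
S_0' = S_0 - PV(D) = 0.9700 - 0.01218358 = 0.95781642
d1 = (ln(S_0'/K) + (r + sigma^2/2)*T) / (sigma*sqrt(T)) = 0.46738430
d2 = d1 - sigma*sqrt(T) = 0.22489718
exp(-rT) = 0.98955493
N(d1) = 0.67988752; N(d2) = 0.58897037
C = S_0' * N(d1) - K * exp(-rT) * N(d2) = 0.95781642 * 0.67988752 - 0.8900 * 0.98955493 * 0.58897037 = 0.1325

Answer: Price = 0.1325


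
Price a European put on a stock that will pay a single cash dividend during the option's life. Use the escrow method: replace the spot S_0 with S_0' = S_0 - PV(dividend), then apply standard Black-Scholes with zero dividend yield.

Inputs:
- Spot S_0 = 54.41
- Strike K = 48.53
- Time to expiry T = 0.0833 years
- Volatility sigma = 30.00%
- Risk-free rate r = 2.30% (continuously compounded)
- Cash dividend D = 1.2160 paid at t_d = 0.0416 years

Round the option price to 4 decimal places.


PV(D) = D * exp(-r * t_d) = 1.2160 * 0.99904366 = 1.21483709
S_0' = S_0 - PV(D) = 54.4100 - 1.21483709 = 53.19516291
d1 = (ln(S_0'/K) + (r + sigma^2/2)*T) / (sigma*sqrt(T)) = 1.12547740
d2 = d1 - sigma*sqrt(T) = 1.03889218
exp(-rT) = 0.99808593
N(-d1) = 0.13019339; N(-d2) = 0.14942744
P = K * exp(-rT) * N(-d2) - S_0' * N(-d1) = 48.5300 * 0.99808593 * 0.14942744 - 53.19516291 * 0.13019339 = 0.3122

Answer: Price = 0.3122


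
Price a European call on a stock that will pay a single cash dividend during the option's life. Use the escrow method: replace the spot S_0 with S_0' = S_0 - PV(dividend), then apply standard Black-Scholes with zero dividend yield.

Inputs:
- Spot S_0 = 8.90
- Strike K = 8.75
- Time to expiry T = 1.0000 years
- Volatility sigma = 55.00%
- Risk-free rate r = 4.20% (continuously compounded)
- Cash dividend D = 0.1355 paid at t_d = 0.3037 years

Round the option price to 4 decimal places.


PV(D) = D * exp(-r * t_d) = 0.1355 * 0.98732561 = 0.13378262
S_0' = S_0 - PV(D) = 8.9000 - 0.13378262 = 8.76621738
d1 = (ln(S_0'/K) + (r + sigma^2/2)*T) / (sigma*sqrt(T)) = 0.35473036
d2 = d1 - sigma*sqrt(T) = -0.19526964
exp(-rT) = 0.95886978
N(d1) = 0.63860420; N(d2) = 0.42259093
C = S_0' * N(d1) - K * exp(-rT) * N(d2) = 8.76621738 * 0.63860420 - 8.7500 * 0.95886978 * 0.42259093 = 2.0526

Answer: Price = 2.0526


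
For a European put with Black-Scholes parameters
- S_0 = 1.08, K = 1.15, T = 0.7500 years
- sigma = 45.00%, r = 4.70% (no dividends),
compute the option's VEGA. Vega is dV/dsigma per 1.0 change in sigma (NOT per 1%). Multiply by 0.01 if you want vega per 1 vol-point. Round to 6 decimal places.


d1 = 0.1241600703; d2 = -0.2655513614
phi(d1) = 0.3958791090; exp(-qT) = 1.0000000000; exp(-rT) = 0.9653640451
Vega = S * exp(-qT) * phi(d1) * sqrt(T) = 1.0800 * 1.0000000000 * 0.3958791090 * 0.8660254038 = 0.370269

Answer: Vega = 0.370269


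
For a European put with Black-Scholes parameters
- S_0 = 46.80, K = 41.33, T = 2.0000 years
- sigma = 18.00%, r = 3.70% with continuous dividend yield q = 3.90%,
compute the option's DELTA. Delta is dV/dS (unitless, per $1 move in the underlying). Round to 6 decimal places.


d1 = 0.5998409389; d2 = 0.3452824977
phi(d1) = 0.3332564020; exp(-qT) = 0.9249644265; exp(-rT) = 0.9286716938
N(-d1) = 0.2743061233
Delta = -exp(-qT) * N(-d1) = -0.9249644265 * 0.2743061233 = -0.253723

Answer: Delta = -0.253723


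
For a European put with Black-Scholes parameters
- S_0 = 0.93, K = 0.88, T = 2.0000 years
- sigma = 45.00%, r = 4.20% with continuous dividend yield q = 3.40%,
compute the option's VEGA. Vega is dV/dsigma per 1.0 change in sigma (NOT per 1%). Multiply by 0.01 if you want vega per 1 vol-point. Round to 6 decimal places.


d1 = 0.4301765478; d2 = -0.2062195552
phi(d1) = 0.3636859842; exp(-qT) = 0.9342604736; exp(-rT) = 0.9194312561
Vega = S * exp(-qT) * phi(d1) * sqrt(T) = 0.9300 * 0.9342604736 * 0.3636859842 * 1.4142135624 = 0.446882

Answer: Vega = 0.446882


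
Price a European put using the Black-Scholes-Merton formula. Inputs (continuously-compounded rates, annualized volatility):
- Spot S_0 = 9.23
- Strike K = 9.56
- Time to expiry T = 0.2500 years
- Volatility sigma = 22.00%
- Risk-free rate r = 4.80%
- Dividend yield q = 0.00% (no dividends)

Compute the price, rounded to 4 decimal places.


d1 = (ln(S/K) + (r - q + 0.5*sigma^2) * T) / (sigma * sqrt(T)) = -0.15526071
d2 = d1 - sigma * sqrt(T) = -0.26526071
exp(-rT) = 0.98807171; exp(-qT) = 1.00000000
P = K * exp(-rT) * N(-d2) - S_0 * exp(-qT) * N(-d1)
N(-d1) = 0.56169211; N(-d2) = 0.60459569
P = 9.5600 * 0.98807171 * 0.60459569 - 9.2300 * 1.00000000 * 0.56169211 = 0.5266

Answer: Price = 0.5266


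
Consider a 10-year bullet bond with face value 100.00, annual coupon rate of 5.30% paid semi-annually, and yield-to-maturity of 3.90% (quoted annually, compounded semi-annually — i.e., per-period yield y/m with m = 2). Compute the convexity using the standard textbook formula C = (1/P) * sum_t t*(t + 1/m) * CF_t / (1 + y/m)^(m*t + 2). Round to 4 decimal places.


Coupon per period c = face * coupon_rate / m = 2.650000
Periods per year m = 2; per-period yield y/m = 0.019500
Number of cashflows N = 20
Cashflows (t years, CF_t, discount factor 1/(1+y/m)^(m*t), PV):
  t = 0.5000: CF_t = 2.650000, DF = 0.980873, PV = 2.599313
  t = 1.0000: CF_t = 2.650000, DF = 0.962112, PV = 2.549596
  t = 1.5000: CF_t = 2.650000, DF = 0.943709, PV = 2.500830
  t = 2.0000: CF_t = 2.650000, DF = 0.925659, PV = 2.452997
  t = 2.5000: CF_t = 2.650000, DF = 0.907954, PV = 2.406078
  t = 3.0000: CF_t = 2.650000, DF = 0.890588, PV = 2.360057
  t = 3.5000: CF_t = 2.650000, DF = 0.873553, PV = 2.314916
  t = 4.0000: CF_t = 2.650000, DF = 0.856845, PV = 2.270639
  t = 4.5000: CF_t = 2.650000, DF = 0.840456, PV = 2.227208
  t = 5.0000: CF_t = 2.650000, DF = 0.824380, PV = 2.184608
  t = 5.5000: CF_t = 2.650000, DF = 0.808613, PV = 2.142823
  t = 6.0000: CF_t = 2.650000, DF = 0.793146, PV = 2.101837
  t = 6.5000: CF_t = 2.650000, DF = 0.777976, PV = 2.061635
  t = 7.0000: CF_t = 2.650000, DF = 0.763095, PV = 2.022203
  t = 7.5000: CF_t = 2.650000, DF = 0.748500, PV = 1.983524
  t = 8.0000: CF_t = 2.650000, DF = 0.734183, PV = 1.945585
  t = 8.5000: CF_t = 2.650000, DF = 0.720140, PV = 1.908372
  t = 9.0000: CF_t = 2.650000, DF = 0.706366, PV = 1.871870
  t = 9.5000: CF_t = 2.650000, DF = 0.692855, PV = 1.836067
  t = 10.0000: CF_t = 102.650000, DF = 0.679603, PV = 69.761266
Price P = sum_t PV_t = 111.501425
Convexity numerator sum_t t*(t + 1/m) * CF_t / (1+y/m)^(m*t + 2):
  t = 0.5000: term = 1.250415
  t = 1.0000: term = 3.679495
  t = 1.5000: term = 7.218234
  t = 2.0000: term = 11.800285
  t = 2.5000: term = 17.361871
  t = 3.0000: term = 23.841706
  t = 3.5000: term = 31.180914
  t = 4.0000: term = 39.322949
  t = 4.5000: term = 48.213522
  t = 5.0000: term = 57.800528
  t = 5.5000: term = 68.033971
  t = 6.0000: term = 78.865899
  t = 6.5000: term = 90.250334
  t = 7.0000: term = 102.143208
  t = 7.5000: term = 114.502301
  t = 8.0000: term = 127.287174
  t = 8.5000: term = 140.459118
  t = 9.0000: term = 153.981089
  t = 9.5000: term = 167.817654
  t = 10.0000: term = 7047.404351
Convexity = (1/P) * sum = 8332.415020 / 111.501425 = 74.729225

Answer: Convexity = 74.7292


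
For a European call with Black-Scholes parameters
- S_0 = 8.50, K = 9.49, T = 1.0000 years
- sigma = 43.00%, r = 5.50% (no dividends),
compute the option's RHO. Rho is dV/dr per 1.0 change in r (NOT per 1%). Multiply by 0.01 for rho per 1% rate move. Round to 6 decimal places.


d1 = 0.0866919788; d2 = -0.3433080212
phi(d1) = 0.3974459684; exp(-qT) = 1.0000000000; exp(-rT) = 0.9464851480
N(d2) = 0.3656833735
Rho = K*T*exp(-rT)*N(d2) = 9.4900 * 1.0000 * 0.9464851480 * 0.3656833735 = 3.284621

Answer: Rho = 3.284621


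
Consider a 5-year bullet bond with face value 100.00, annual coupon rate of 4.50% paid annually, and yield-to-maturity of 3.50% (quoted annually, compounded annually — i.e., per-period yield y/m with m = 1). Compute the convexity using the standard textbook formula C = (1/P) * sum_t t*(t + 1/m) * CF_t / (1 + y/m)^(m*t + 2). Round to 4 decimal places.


Coupon per period c = face * coupon_rate / m = 4.500000
Periods per year m = 1; per-period yield y/m = 0.035000
Number of cashflows N = 5
Cashflows (t years, CF_t, discount factor 1/(1+y/m)^(m*t), PV):
  t = 1.0000: CF_t = 4.500000, DF = 0.966184, PV = 4.347826
  t = 2.0000: CF_t = 4.500000, DF = 0.933511, PV = 4.200798
  t = 3.0000: CF_t = 4.500000, DF = 0.901943, PV = 4.058742
  t = 4.0000: CF_t = 4.500000, DF = 0.871442, PV = 3.921490
  t = 5.0000: CF_t = 104.500000, DF = 0.841973, PV = 87.986196
Price P = sum_t PV_t = 104.515052
Convexity numerator sum_t t*(t + 1/m) * CF_t / (1+y/m)^(m*t + 2):
  t = 1.0000: term = 8.117484
  t = 2.0000: term = 23.528940
  t = 3.0000: term = 45.466551
  t = 4.0000: term = 73.215058
  t = 5.0000: term = 2464.081662
Convexity = (1/P) * sum = 2614.409695 / 104.515052 = 25.014671

Answer: Convexity = 25.0147


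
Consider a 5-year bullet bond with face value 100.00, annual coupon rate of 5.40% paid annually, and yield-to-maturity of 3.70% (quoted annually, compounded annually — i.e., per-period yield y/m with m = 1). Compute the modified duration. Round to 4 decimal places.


Coupon per period c = face * coupon_rate / m = 5.400000
Periods per year m = 1; per-period yield y/m = 0.037000
Number of cashflows N = 5
Cashflows (t years, CF_t, discount factor 1/(1+y/m)^(m*t), PV):
  t = 1.0000: CF_t = 5.400000, DF = 0.964320, PV = 5.207329
  t = 2.0000: CF_t = 5.400000, DF = 0.929913, PV = 5.021532
  t = 3.0000: CF_t = 5.400000, DF = 0.896734, PV = 4.842365
  t = 4.0000: CF_t = 5.400000, DF = 0.864739, PV = 4.669590
  t = 5.0000: CF_t = 105.400000, DF = 0.833885, PV = 87.891490
Price P = sum_t PV_t = 107.632306
First compute Macaulay numerator sum_t t * PV_t:
  t * PV_t at t = 1.0000: 5.207329
  t * PV_t at t = 2.0000: 10.043064
  t * PV_t at t = 3.0000: 14.527094
  t * PV_t at t = 4.0000: 18.678359
  t * PV_t at t = 5.0000: 439.457452
Macaulay duration D = 487.913298 / 107.632306 = 4.533149
Modified duration = D / (1 + y/m) = 4.533149 / (1 + 0.037000) = 4.371407

Answer: Modified duration = 4.3714


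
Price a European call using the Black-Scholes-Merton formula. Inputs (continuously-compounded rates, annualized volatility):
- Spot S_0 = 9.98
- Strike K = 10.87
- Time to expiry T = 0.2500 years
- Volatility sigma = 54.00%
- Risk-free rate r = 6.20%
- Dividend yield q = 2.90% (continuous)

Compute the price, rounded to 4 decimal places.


d1 = (ln(S/K) + (r - q + 0.5*sigma^2) * T) / (sigma * sqrt(T)) = -0.15082819
d2 = d1 - sigma * sqrt(T) = -0.42082819
exp(-rT) = 0.98461951; exp(-qT) = 0.99277622
C = S_0 * exp(-qT) * N(d1) - K * exp(-rT) * N(d2)
N(d1) = 0.44005562; N(d2) = 0.33694027
C = 9.9800 * 0.99277622 * 0.44005562 - 10.8700 * 0.98461951 * 0.33694027 = 0.7538

Answer: Price = 0.7538


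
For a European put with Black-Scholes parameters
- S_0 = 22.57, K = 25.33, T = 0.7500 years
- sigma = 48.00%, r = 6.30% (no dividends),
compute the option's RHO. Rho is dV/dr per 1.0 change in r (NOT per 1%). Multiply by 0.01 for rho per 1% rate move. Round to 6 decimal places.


Answer: Rho = -11.686910

Derivation:
d1 = 0.0439799618; d2 = -0.3717122320
phi(d1) = 0.3985566424; exp(-qT) = 1.0000000000; exp(-rT) = 0.9538489056
N(-d2) = 0.6449464416
Rho = -K*T*exp(-rT)*N(-d2) = -25.3300 * 0.7500 * 0.9538489056 * 0.6449464416 = -11.686910


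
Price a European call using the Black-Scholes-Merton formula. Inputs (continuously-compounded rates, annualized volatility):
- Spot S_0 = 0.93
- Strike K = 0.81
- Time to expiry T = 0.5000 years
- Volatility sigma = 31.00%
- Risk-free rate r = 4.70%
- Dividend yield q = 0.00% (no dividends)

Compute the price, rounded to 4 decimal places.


d1 = (ln(S/K) + (r - q + 0.5*sigma^2) * T) / (sigma * sqrt(T)) = 0.84704704
d2 = d1 - sigma * sqrt(T) = 0.62784394
exp(-rT) = 0.97677397; exp(-qT) = 1.00000000
C = S_0 * exp(-qT) * N(d1) - K * exp(-rT) * N(d2)
N(d1) = 0.80151555; N(d2) = 0.73494691
C = 0.9300 * 1.00000000 * 0.80151555 - 0.8100 * 0.97677397 * 0.73494691 = 0.1639

Answer: Price = 0.1639


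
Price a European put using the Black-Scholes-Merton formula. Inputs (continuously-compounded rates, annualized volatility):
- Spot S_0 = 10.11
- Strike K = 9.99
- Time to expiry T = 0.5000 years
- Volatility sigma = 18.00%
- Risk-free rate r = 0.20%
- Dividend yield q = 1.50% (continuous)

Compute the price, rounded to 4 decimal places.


Answer: Price = 0.4810

Derivation:
d1 = (ln(S/K) + (r - q + 0.5*sigma^2) * T) / (sigma * sqrt(T)) = 0.10638375
d2 = d1 - sigma * sqrt(T) = -0.02089547
exp(-rT) = 0.99900050; exp(-qT) = 0.99252805
P = K * exp(-rT) * N(-d2) - S_0 * exp(-qT) * N(-d1)
N(-d1) = 0.45763894; N(-d2) = 0.50833548
P = 9.9900 * 0.99900050 * 0.50833548 - 10.1100 * 0.99252805 * 0.45763894 = 0.4810


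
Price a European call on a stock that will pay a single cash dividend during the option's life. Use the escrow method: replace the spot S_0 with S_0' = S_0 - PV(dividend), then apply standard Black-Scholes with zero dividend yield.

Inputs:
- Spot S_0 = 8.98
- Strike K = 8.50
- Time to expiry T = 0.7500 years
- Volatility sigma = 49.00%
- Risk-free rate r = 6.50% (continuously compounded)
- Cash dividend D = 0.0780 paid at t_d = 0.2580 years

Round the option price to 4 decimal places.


PV(D) = D * exp(-r * t_d) = 0.0780 * 0.98336983 = 0.07670285
S_0' = S_0 - PV(D) = 8.9800 - 0.07670285 = 8.90329715
d1 = (ln(S_0'/K) + (r + sigma^2/2)*T) / (sigma*sqrt(T)) = 0.43629538
d2 = d1 - sigma*sqrt(T) = 0.01194293
exp(-rT) = 0.95241920
N(d1) = 0.66868878; N(d2) = 0.50476443
C = S_0' * N(d1) - K * exp(-rT) * N(d2) = 8.90329715 * 0.66868878 - 8.5000 * 0.95241920 * 0.50476443 = 1.8672

Answer: Price = 1.8672


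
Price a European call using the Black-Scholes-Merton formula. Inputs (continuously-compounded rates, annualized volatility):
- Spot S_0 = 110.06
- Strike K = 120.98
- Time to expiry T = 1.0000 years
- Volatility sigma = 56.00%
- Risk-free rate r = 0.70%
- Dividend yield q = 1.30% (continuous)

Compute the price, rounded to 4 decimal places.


Answer: Price = 19.8712

Derivation:
d1 = (ln(S/K) + (r - q + 0.5*sigma^2) * T) / (sigma * sqrt(T)) = 0.10035791
d2 = d1 - sigma * sqrt(T) = -0.45964209
exp(-rT) = 0.99302444; exp(-qT) = 0.98708414
C = S_0 * exp(-qT) * N(d1) - K * exp(-rT) * N(d2)
N(d1) = 0.53996991; N(d2) = 0.32288657
C = 110.0600 * 0.98708414 * 0.53996991 - 120.9800 * 0.99302444 * 0.32288657 = 19.8712
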